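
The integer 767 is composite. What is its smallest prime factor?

767 is odd.
Digit sum 20, not divisible by 3.
Ends in 7: not divisible by 5.
7: 767 = 7·109 + 4
11: 767 = 11·69 + 8
13: 767 = 13·59

13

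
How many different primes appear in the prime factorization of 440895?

6

440895 = 3 · 146965
146965 = 5 · 29393
29393 = 7 · 4199
4199 = 13 · 323
323 = 17 · 19
440895 = 3 · 5 · 7 · 13 · 17 · 19, which has 6 distinct prime factors.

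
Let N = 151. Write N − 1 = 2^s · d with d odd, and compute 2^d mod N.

1

151 − 1 = 150 = 2^1 · 75, so d = 75.
2^1 ≡ 2 (mod 151)
2^2 ≡ 2^2 = 4 ≡ 4 (mod 151)
2^4 ≡ 4^2 = 16 ≡ 16 (mod 151)
2^8 ≡ 16^2 = 256 ≡ 105 (mod 151)
2^16 ≡ 105^2 = 11025 ≡ 2 (mod 151)
2^32 ≡ 2^2 = 4 ≡ 4 (mod 151)
2^64 ≡ 4^2 = 16 ≡ 16 (mod 151)
75 = 64 + 8 + 2 + 1 in binary powers of 2.
So 2^75 ≡ 16 · 105 · 4 · 2 ≡ 1 (mod 151).
Since 2^d ≡ 1 (mod 151), base 2 does not prove 151 composite.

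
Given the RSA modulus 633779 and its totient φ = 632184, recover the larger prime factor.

853

φ(n) = (p−1)(q−1) = n − (p+q) + 1, so p + q = 633779 − 632184 + 1 = 1596.
p and q are the roots of t² − 1596t + 633779 = 0.
Discriminant: 1596² − 4·633779 = 2547216 − 2535116 = 12100; √12100 = 110.
q = (1596 − 110)/2 = 743, p = (1596 + 110)/2 = 853.
Check: 743 · 853 = 633779.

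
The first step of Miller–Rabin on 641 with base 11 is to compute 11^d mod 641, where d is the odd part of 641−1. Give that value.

160

641 − 1 = 640 = 2^7 · 5, so d = 5.
11^1 ≡ 11 (mod 641)
11^2 ≡ 11^2 = 121 ≡ 121 (mod 641)
11^4 ≡ 121^2 = 14641 ≡ 539 (mod 641)
5 = 4 + 1 in binary powers of 2.
So 11^5 ≡ 539 · 11 ≡ 160 (mod 641).
Squaring chain: 160 → 601 → 318 → 487 → 640 → 1 → 1; reaches −1, so base 11 does not prove 641 composite.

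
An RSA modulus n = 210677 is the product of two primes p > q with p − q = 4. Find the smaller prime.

457

Since p = q + 4, we have 210677 = q(q + 4), so q² + 4q − 210677 = 0.
Discriminant: 4² + 4·210677 = 16 + 842708 = 842724; √842724 = 918.
q = (−4 + 918)/2 = 457, and p = q + 4 = 461.
Check: 457 · 461 = 210677.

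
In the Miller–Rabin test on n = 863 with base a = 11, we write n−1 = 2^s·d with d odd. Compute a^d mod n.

862

863 − 1 = 862 = 2^1 · 431, so d = 431.
11^1 ≡ 11 (mod 863)
11^2 ≡ 11^2 = 121 ≡ 121 (mod 863)
11^4 ≡ 121^2 = 14641 ≡ 833 (mod 863)
11^8 ≡ 833^2 = 693889 ≡ 37 (mod 863)
11^16 ≡ 37^2 = 1369 ≡ 506 (mod 863)
11^32 ≡ 506^2 = 256036 ≡ 588 (mod 863)
11^64 ≡ 588^2 = 345744 ≡ 544 (mod 863)
11^128 ≡ 544^2 = 295936 ≡ 790 (mod 863)
11^256 ≡ 790^2 = 624100 ≡ 151 (mod 863)
431 = 256 + 128 + 32 + 8 + 4 + 2 + 1 in binary powers of 2.
So 11^431 ≡ 151 · 790 · 588 · 37 · 833 · 121 · 11 ≡ 862 (mod 863).
Since 11^d ≡ 862 (mod 863), base 11 does not prove 863 composite.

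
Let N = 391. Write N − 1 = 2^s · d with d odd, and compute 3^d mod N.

282

391 − 1 = 390 = 2^1 · 195, so d = 195.
3^1 ≡ 3 (mod 391)
3^2 ≡ 3^2 = 9 ≡ 9 (mod 391)
3^4 ≡ 9^2 = 81 ≡ 81 (mod 391)
3^8 ≡ 81^2 = 6561 ≡ 305 (mod 391)
3^16 ≡ 305^2 = 93025 ≡ 358 (mod 391)
3^32 ≡ 358^2 = 128164 ≡ 307 (mod 391)
3^64 ≡ 307^2 = 94249 ≡ 18 (mod 391)
3^128 ≡ 18^2 = 324 ≡ 324 (mod 391)
195 = 128 + 64 + 2 + 1 in binary powers of 2.
So 3^195 ≡ 324 · 18 · 9 · 3 ≡ 282 (mod 391).
Squaring chain: 282; never reaches −1, so base 3 is a Miller–Rabin witness that 391 is composite.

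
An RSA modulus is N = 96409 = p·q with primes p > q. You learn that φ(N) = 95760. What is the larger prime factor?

φ(n) = (p−1)(q−1) = n − (p+q) + 1, so p + q = 96409 − 95760 + 1 = 650.
p and q are the roots of t² − 650t + 96409 = 0.
Discriminant: 650² − 4·96409 = 422500 − 385636 = 36864; √36864 = 192.
q = (650 − 192)/2 = 229, p = (650 + 192)/2 = 421.
Check: 229 · 421 = 96409.

421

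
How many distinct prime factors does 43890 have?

6

43890 = 2 · 21945
21945 = 3 · 7315
7315 = 5 · 1463
1463 = 7 · 209
209 = 11 · 19
43890 = 2 · 3 · 5 · 7 · 11 · 19, which has 6 distinct prime factors.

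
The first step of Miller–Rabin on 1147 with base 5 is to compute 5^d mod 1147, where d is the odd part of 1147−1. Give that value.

1147 − 1 = 1146 = 2^1 · 573, so d = 573.
5^1 ≡ 5 (mod 1147)
5^2 ≡ 5^2 = 25 ≡ 25 (mod 1147)
5^4 ≡ 25^2 = 625 ≡ 625 (mod 1147)
5^8 ≡ 625^2 = 390625 ≡ 645 (mod 1147)
5^16 ≡ 645^2 = 416025 ≡ 811 (mod 1147)
5^32 ≡ 811^2 = 657721 ≡ 490 (mod 1147)
5^64 ≡ 490^2 = 240100 ≡ 377 (mod 1147)
5^128 ≡ 377^2 = 142129 ≡ 1048 (mod 1147)
5^256 ≡ 1048^2 = 1098304 ≡ 625 (mod 1147)
5^512 ≡ 625^2 = 390625 ≡ 645 (mod 1147)
573 = 512 + 32 + 16 + 8 + 4 + 1 in binary powers of 2.
So 5^573 ≡ 645 · 490 · 811 · 645 · 625 · 5 ≡ 156 (mod 1147).
Squaring chain: 156; never reaches −1, so base 5 is a Miller–Rabin witness that 1147 is composite.

156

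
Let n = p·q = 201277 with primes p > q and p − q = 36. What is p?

Since p = q + 36, we have 201277 = q(q + 36), so q² + 36q − 201277 = 0.
Discriminant: 36² + 4·201277 = 1296 + 805108 = 806404; √806404 = 898.
q = (−36 + 898)/2 = 431, and p = q + 36 = 467.
Check: 431 · 467 = 201277.

467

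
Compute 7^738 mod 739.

7^1 ≡ 7 (mod 739)
7^2 ≡ 7^2 = 49 ≡ 49 (mod 739)
7^4 ≡ 49^2 = 2401 ≡ 184 (mod 739)
7^8 ≡ 184^2 = 33856 ≡ 601 (mod 739)
7^16 ≡ 601^2 = 361201 ≡ 569 (mod 739)
7^32 ≡ 569^2 = 323761 ≡ 79 (mod 739)
7^64 ≡ 79^2 = 6241 ≡ 329 (mod 739)
7^128 ≡ 329^2 = 108241 ≡ 347 (mod 739)
7^256 ≡ 347^2 = 120409 ≡ 691 (mod 739)
7^512 ≡ 691^2 = 477481 ≡ 87 (mod 739)
738 = 512 + 128 + 64 + 32 + 2 in binary powers of 2.
So 7^738 ≡ 87 · 347 · 329 · 79 · 49 ≡ 1 (mod 739).
Since the result is 1, base 7 gives no evidence that 739 is composite.

1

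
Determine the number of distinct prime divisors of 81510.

6

81510 = 2 · 40755
40755 = 3 · 13585
13585 = 5 · 2717
2717 = 11 · 247
247 = 13 · 19
81510 = 2 · 3 · 5 · 11 · 13 · 19, which has 6 distinct prime factors.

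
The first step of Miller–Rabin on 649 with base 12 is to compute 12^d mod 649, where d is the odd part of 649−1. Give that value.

649 − 1 = 648 = 2^3 · 81, so d = 81.
12^1 ≡ 12 (mod 649)
12^2 ≡ 12^2 = 144 ≡ 144 (mod 649)
12^4 ≡ 144^2 = 20736 ≡ 617 (mod 649)
12^8 ≡ 617^2 = 380689 ≡ 375 (mod 649)
12^16 ≡ 375^2 = 140625 ≡ 441 (mod 649)
12^32 ≡ 441^2 = 194481 ≡ 430 (mod 649)
12^64 ≡ 430^2 = 184900 ≡ 584 (mod 649)
81 = 64 + 16 + 1 in binary powers of 2.
So 12^81 ≡ 584 · 441 · 12 ≡ 639 (mod 649).
Squaring chain: 639 → 100 → 265; never reaches −1, so base 12 is a Miller–Rabin witness that 649 is composite.

639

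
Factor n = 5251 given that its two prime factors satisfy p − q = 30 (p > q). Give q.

59

Since p = q + 30, we have 5251 = q(q + 30), so q² + 30q − 5251 = 0.
Discriminant: 30² + 4·5251 = 900 + 21004 = 21904; √21904 = 148.
q = (−30 + 148)/2 = 59, and p = q + 30 = 89.
Check: 59 · 89 = 5251.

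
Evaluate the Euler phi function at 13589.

Factor: 13589 = 107 · 127.
φ(13589) = (107−1) · (127−1) = 106 · 126 = 13356.

13356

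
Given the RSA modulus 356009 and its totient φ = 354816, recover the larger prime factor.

φ(n) = (p−1)(q−1) = n − (p+q) + 1, so p + q = 356009 − 354816 + 1 = 1194.
p and q are the roots of t² − 1194t + 356009 = 0.
Discriminant: 1194² − 4·356009 = 1425636 − 1424036 = 1600; √1600 = 40.
q = (1194 − 40)/2 = 577, p = (1194 + 40)/2 = 617.
Check: 577 · 617 = 356009.

617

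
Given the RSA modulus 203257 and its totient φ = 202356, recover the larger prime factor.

463

φ(n) = (p−1)(q−1) = n − (p+q) + 1, so p + q = 203257 − 202356 + 1 = 902.
p and q are the roots of t² − 902t + 203257 = 0.
Discriminant: 902² − 4·203257 = 813604 − 813028 = 576; √576 = 24.
q = (902 − 24)/2 = 439, p = (902 + 24)/2 = 463.
Check: 439 · 463 = 203257.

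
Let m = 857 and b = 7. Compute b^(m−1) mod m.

7^1 ≡ 7 (mod 857)
7^2 ≡ 7^2 = 49 ≡ 49 (mod 857)
7^4 ≡ 49^2 = 2401 ≡ 687 (mod 857)
7^8 ≡ 687^2 = 471969 ≡ 619 (mod 857)
7^16 ≡ 619^2 = 383161 ≡ 82 (mod 857)
7^32 ≡ 82^2 = 6724 ≡ 725 (mod 857)
7^64 ≡ 725^2 = 525625 ≡ 284 (mod 857)
7^128 ≡ 284^2 = 80656 ≡ 98 (mod 857)
7^256 ≡ 98^2 = 9604 ≡ 177 (mod 857)
7^512 ≡ 177^2 = 31329 ≡ 477 (mod 857)
856 = 512 + 256 + 64 + 16 + 8 in binary powers of 2.
So 7^856 ≡ 477 · 177 · 284 · 82 · 619 ≡ 1 (mod 857).
Since the result is 1, base 7 gives no evidence that 857 is composite.

1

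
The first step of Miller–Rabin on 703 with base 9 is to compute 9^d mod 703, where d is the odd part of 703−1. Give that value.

1

703 − 1 = 702 = 2^1 · 351, so d = 351.
9^1 ≡ 9 (mod 703)
9^2 ≡ 9^2 = 81 ≡ 81 (mod 703)
9^4 ≡ 81^2 = 6561 ≡ 234 (mod 703)
9^8 ≡ 234^2 = 54756 ≡ 625 (mod 703)
9^16 ≡ 625^2 = 390625 ≡ 460 (mod 703)
9^32 ≡ 460^2 = 211600 ≡ 700 (mod 703)
9^64 ≡ 700^2 = 490000 ≡ 9 (mod 703)
9^128 ≡ 9^2 = 81 ≡ 81 (mod 703)
9^256 ≡ 81^2 = 6561 ≡ 234 (mod 703)
351 = 256 + 64 + 16 + 8 + 4 + 2 + 1 in binary powers of 2.
So 9^351 ≡ 234 · 9 · 460 · 625 · 234 · 81 · 9 ≡ 1 (mod 703).
Since 9^d ≡ 1 (mod 703), base 9 does not prove 703 composite.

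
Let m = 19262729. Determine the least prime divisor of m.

19262729 is odd.
Digit sum 38, not divisible by 3.
Ends in 9: not divisible by 5.
7: 19262729 = 7·2751818 + 3
11: 19262729 = 11·1751157 + 2
13: 19262729 = 13·1481748 + 5
17: 19262729 = 17·1133101 + 12
19: 19262729 = 19·1013827 + 16
23: 19262729 = 23·837509 + 22
29: 19262729 = 29·664232 + 1
31: 19262729 = 31·621378 + 11
37: 19262729 = 37·520614 + 11
41: 19262729 = 41·469822 + 27
43: 19262729 = 43·447970 + 19
47: 19262729 = 47·409845 + 14
53: 19262729 = 53·363447 + 38
59: 19262729 = 59·326486 + 55
61: 19262729 = 61·315782 + 27
67: 19262729 = 67·287503 + 28
71: 19262729 = 71·271306 + 3
73: 19262729 = 73·263873

73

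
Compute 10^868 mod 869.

10^1 ≡ 10 (mod 869)
10^2 ≡ 10^2 = 100 ≡ 100 (mod 869)
10^4 ≡ 100^2 = 10000 ≡ 441 (mod 869)
10^8 ≡ 441^2 = 194481 ≡ 694 (mod 869)
10^16 ≡ 694^2 = 481636 ≡ 210 (mod 869)
10^32 ≡ 210^2 = 44100 ≡ 650 (mod 869)
10^64 ≡ 650^2 = 422500 ≡ 166 (mod 869)
10^128 ≡ 166^2 = 27556 ≡ 617 (mod 869)
10^256 ≡ 617^2 = 380689 ≡ 67 (mod 869)
10^512 ≡ 67^2 = 4489 ≡ 144 (mod 869)
868 = 512 + 256 + 64 + 32 + 4 in binary powers of 2.
So 10^868 ≡ 144 · 67 · 166 · 650 · 441 ≡ 749 (mod 869).
Since 749 ≠ 1, base 10 is a Fermat witness: 869 is composite.

749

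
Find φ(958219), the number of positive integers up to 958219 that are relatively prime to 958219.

927072

Factor: 958219 = 59 · 109 · 149.
φ(958219) = (59−1) · (109−1) · (149−1) = 58 · 108 · 148 = 927072.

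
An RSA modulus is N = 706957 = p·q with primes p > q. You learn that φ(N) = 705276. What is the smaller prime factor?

823

φ(n) = (p−1)(q−1) = n − (p+q) + 1, so p + q = 706957 − 705276 + 1 = 1682.
p and q are the roots of t² − 1682t + 706957 = 0.
Discriminant: 1682² − 4·706957 = 2829124 − 2827828 = 1296; √1296 = 36.
q = (1682 − 36)/2 = 823, p = (1682 + 36)/2 = 859.
Check: 823 · 859 = 706957.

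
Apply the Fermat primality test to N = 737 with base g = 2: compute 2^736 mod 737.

2^1 ≡ 2 (mod 737)
2^2 ≡ 2^2 = 4 ≡ 4 (mod 737)
2^4 ≡ 4^2 = 16 ≡ 16 (mod 737)
2^8 ≡ 16^2 = 256 ≡ 256 (mod 737)
2^16 ≡ 256^2 = 65536 ≡ 680 (mod 737)
2^32 ≡ 680^2 = 462400 ≡ 301 (mod 737)
2^64 ≡ 301^2 = 90601 ≡ 687 (mod 737)
2^128 ≡ 687^2 = 471969 ≡ 289 (mod 737)
2^256 ≡ 289^2 = 83521 ≡ 240 (mod 737)
2^512 ≡ 240^2 = 57600 ≡ 114 (mod 737)
736 = 512 + 128 + 64 + 32 in binary powers of 2.
So 2^736 ≡ 114 · 289 · 687 · 301 ≡ 86 (mod 737).
Since 86 ≠ 1, base 2 is a Fermat witness: 737 is composite.

86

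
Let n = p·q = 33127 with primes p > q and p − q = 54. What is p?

211

Since p = q + 54, we have 33127 = q(q + 54), so q² + 54q − 33127 = 0.
Discriminant: 54² + 4·33127 = 2916 + 132508 = 135424; √135424 = 368.
q = (−54 + 368)/2 = 157, and p = q + 54 = 211.
Check: 157 · 211 = 33127.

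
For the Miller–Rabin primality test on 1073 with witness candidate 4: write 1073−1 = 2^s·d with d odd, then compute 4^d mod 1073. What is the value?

1073 − 1 = 1072 = 2^4 · 67, so d = 67.
4^1 ≡ 4 (mod 1073)
4^2 ≡ 4^2 = 16 ≡ 16 (mod 1073)
4^4 ≡ 16^2 = 256 ≡ 256 (mod 1073)
4^8 ≡ 256^2 = 65536 ≡ 83 (mod 1073)
4^16 ≡ 83^2 = 6889 ≡ 451 (mod 1073)
4^32 ≡ 451^2 = 203401 ≡ 604 (mod 1073)
4^64 ≡ 604^2 = 364816 ≡ 1069 (mod 1073)
67 = 64 + 2 + 1 in binary powers of 2.
So 4^67 ≡ 1069 · 16 · 4 ≡ 817 (mod 1073).
Squaring chain: 817 → 83 → 451 → 604; never reaches −1, so base 4 is a Miller–Rabin witness that 1073 is composite.

817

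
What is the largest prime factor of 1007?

53

1007 = 19 · 53
53 is prime.
So 1007 = 19 · 53; the largest prime factor is 53.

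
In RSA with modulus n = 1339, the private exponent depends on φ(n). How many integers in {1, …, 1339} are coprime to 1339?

1224

Factor: 1339 = 13 · 103.
φ(1339) = (13−1) · (103−1) = 12 · 102 = 1224.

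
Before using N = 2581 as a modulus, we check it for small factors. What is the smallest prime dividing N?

29

2581 is odd.
Digit sum 16, not divisible by 3.
Ends in 1: not divisible by 5.
7: 2581 = 7·368 + 5
11: 2581 = 11·234 + 7
13: 2581 = 13·198 + 7
17: 2581 = 17·151 + 14
19: 2581 = 19·135 + 16
23: 2581 = 23·112 + 5
29: 2581 = 29·89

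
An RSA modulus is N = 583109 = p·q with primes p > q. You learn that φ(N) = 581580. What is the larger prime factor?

φ(n) = (p−1)(q−1) = n − (p+q) + 1, so p + q = 583109 − 581580 + 1 = 1530.
p and q are the roots of t² − 1530t + 583109 = 0.
Discriminant: 1530² − 4·583109 = 2340900 − 2332436 = 8464; √8464 = 92.
q = (1530 − 92)/2 = 719, p = (1530 + 92)/2 = 811.
Check: 719 · 811 = 583109.

811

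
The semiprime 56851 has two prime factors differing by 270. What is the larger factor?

409

Since p = q + 270, we have 56851 = q(q + 270), so q² + 270q − 56851 = 0.
Discriminant: 270² + 4·56851 = 72900 + 227404 = 300304; √300304 = 548.
q = (−270 + 548)/2 = 139, and p = q + 270 = 409.
Check: 139 · 409 = 56851.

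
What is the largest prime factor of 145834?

145834 = 2 · 72917
72917 = 13 · 5609
5609 = 71 · 79
79 is prime.
So 145834 = 2 · 13 · 71 · 79; the largest prime factor is 79.

79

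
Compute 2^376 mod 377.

94

2^1 ≡ 2 (mod 377)
2^2 ≡ 2^2 = 4 ≡ 4 (mod 377)
2^4 ≡ 4^2 = 16 ≡ 16 (mod 377)
2^8 ≡ 16^2 = 256 ≡ 256 (mod 377)
2^16 ≡ 256^2 = 65536 ≡ 315 (mod 377)
2^32 ≡ 315^2 = 99225 ≡ 74 (mod 377)
2^64 ≡ 74^2 = 5476 ≡ 198 (mod 377)
2^128 ≡ 198^2 = 39204 ≡ 373 (mod 377)
2^256 ≡ 373^2 = 139129 ≡ 16 (mod 377)
376 = 256 + 64 + 32 + 16 + 8 in binary powers of 2.
So 2^376 ≡ 16 · 198 · 74 · 315 · 256 ≡ 94 (mod 377).
Since 94 ≠ 1, base 2 is a Fermat witness: 377 is composite.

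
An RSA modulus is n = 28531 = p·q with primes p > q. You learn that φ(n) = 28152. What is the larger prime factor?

277

φ(n) = (p−1)(q−1) = n − (p+q) + 1, so p + q = 28531 − 28152 + 1 = 380.
p and q are the roots of t² − 380t + 28531 = 0.
Discriminant: 380² − 4·28531 = 144400 − 114124 = 30276; √30276 = 174.
q = (380 − 174)/2 = 103, p = (380 + 174)/2 = 277.
Check: 103 · 277 = 28531.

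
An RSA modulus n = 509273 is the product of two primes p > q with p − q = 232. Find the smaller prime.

607

Since p = q + 232, we have 509273 = q(q + 232), so q² + 232q − 509273 = 0.
Discriminant: 232² + 4·509273 = 53824 + 2037092 = 2090916; √2090916 = 1446.
q = (−232 + 1446)/2 = 607, and p = q + 232 = 839.
Check: 607 · 839 = 509273.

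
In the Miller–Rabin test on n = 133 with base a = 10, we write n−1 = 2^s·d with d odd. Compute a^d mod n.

27

133 − 1 = 132 = 2^2 · 33, so d = 33.
10^1 ≡ 10 (mod 133)
10^2 ≡ 10^2 = 100 ≡ 100 (mod 133)
10^4 ≡ 100^2 = 10000 ≡ 25 (mod 133)
10^8 ≡ 25^2 = 625 ≡ 93 (mod 133)
10^16 ≡ 93^2 = 8649 ≡ 4 (mod 133)
10^32 ≡ 4^2 = 16 ≡ 16 (mod 133)
33 = 32 + 1 in binary powers of 2.
So 10^33 ≡ 16 · 10 ≡ 27 (mod 133).
Squaring chain: 27 → 64; never reaches −1, so base 10 is a Miller–Rabin witness that 133 is composite.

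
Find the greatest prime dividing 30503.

30503 = 11 · 2773
2773 = 47 · 59
59 is prime.
So 30503 = 11 · 47 · 59; the largest prime factor is 59.

59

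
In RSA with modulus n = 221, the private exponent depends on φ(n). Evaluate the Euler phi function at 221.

Factor: 221 = 13 · 17.
φ(221) = (13−1) · (17−1) = 12 · 16 = 192.

192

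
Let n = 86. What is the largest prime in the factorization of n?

43

86 = 2 · 43
43 is prime.
So 86 = 2 · 43; the largest prime factor is 43.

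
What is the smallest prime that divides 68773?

68773 is odd.
Digit sum 31, not divisible by 3.
Ends in 3: not divisible by 5.
7: 68773 = 7·9824 + 5
11: 68773 = 11·6252 + 1
13: 68773 = 13·5290 + 3
17: 68773 = 17·4045 + 8
19: 68773 = 19·3619 + 12
23: 68773 = 23·2990 + 3
29: 68773 = 29·2371 + 14
31: 68773 = 31·2218 + 15
37: 68773 = 37·1858 + 27
41: 68773 = 41·1677 + 16
43: 68773 = 43·1599 + 16
47: 68773 = 47·1463 + 12
53: 68773 = 53·1297 + 32
59: 68773 = 59·1165 + 38
61: 68773 = 61·1127 + 26
67: 68773 = 67·1026 + 31
71: 68773 = 71·968 + 45
73: 68773 = 73·942 + 7
79: 68773 = 79·870 + 43
83: 68773 = 83·828 + 49
89: 68773 = 89·772 + 65
97: 68773 = 97·709

97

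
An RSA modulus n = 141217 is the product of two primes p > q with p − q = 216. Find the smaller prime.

283

Since p = q + 216, we have 141217 = q(q + 216), so q² + 216q − 141217 = 0.
Discriminant: 216² + 4·141217 = 46656 + 564868 = 611524; √611524 = 782.
q = (−216 + 782)/2 = 283, and p = q + 216 = 499.
Check: 283 · 499 = 141217.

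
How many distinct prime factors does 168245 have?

5

168245 = 5 · 33649
33649 = 7 · 4807
4807 = 11 · 437
437 = 19 · 23
168245 = 5 · 7 · 11 · 19 · 23, which has 5 distinct prime factors.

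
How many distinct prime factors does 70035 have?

5

70035 = 3 · 23345
23345 = 5 · 4669
4669 = 7 · 667
667 = 23 · 29
70035 = 3 · 5 · 7 · 23 · 29, which has 5 distinct prime factors.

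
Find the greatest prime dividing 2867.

2867 = 47 · 61
61 is prime.
So 2867 = 47 · 61; the largest prime factor is 61.

61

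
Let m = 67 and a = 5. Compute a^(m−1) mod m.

1

5^1 ≡ 5 (mod 67)
5^2 ≡ 5^2 = 25 ≡ 25 (mod 67)
5^4 ≡ 25^2 = 625 ≡ 22 (mod 67)
5^8 ≡ 22^2 = 484 ≡ 15 (mod 67)
5^16 ≡ 15^2 = 225 ≡ 24 (mod 67)
5^32 ≡ 24^2 = 576 ≡ 40 (mod 67)
5^64 ≡ 40^2 = 1600 ≡ 59 (mod 67)
66 = 64 + 2 in binary powers of 2.
So 5^66 ≡ 59 · 25 ≡ 1 (mod 67).
Since the result is 1, base 5 gives no evidence that 67 is composite.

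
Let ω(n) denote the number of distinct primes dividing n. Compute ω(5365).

3

5365 = 5 · 1073
1073 = 29 · 37
5365 = 5 · 29 · 37, which has 3 distinct prime factors.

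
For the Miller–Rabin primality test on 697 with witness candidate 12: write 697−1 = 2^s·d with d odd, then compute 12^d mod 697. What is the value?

432

697 − 1 = 696 = 2^3 · 87, so d = 87.
12^1 ≡ 12 (mod 697)
12^2 ≡ 12^2 = 144 ≡ 144 (mod 697)
12^4 ≡ 144^2 = 20736 ≡ 523 (mod 697)
12^8 ≡ 523^2 = 273529 ≡ 305 (mod 697)
12^16 ≡ 305^2 = 93025 ≡ 324 (mod 697)
12^32 ≡ 324^2 = 104976 ≡ 426 (mod 697)
12^64 ≡ 426^2 = 181476 ≡ 256 (mod 697)
87 = 64 + 16 + 4 + 2 + 1 in binary powers of 2.
So 12^87 ≡ 256 · 324 · 523 · 144 · 12 ≡ 432 (mod 697).
Squaring chain: 432 → 525 → 310; never reaches −1, so base 12 is a Miller–Rabin witness that 697 is composite.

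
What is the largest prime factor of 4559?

97

4559 = 47 · 97
97 is prime.
So 4559 = 47 · 97; the largest prime factor is 97.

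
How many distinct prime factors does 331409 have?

3

331409 = 13^2 · 1961
1961 = 37 · 53
331409 = 13^2 · 37 · 53, which has 3 distinct prime factors.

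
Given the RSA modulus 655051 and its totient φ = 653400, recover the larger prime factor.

φ(n) = (p−1)(q−1) = n − (p+q) + 1, so p + q = 655051 − 653400 + 1 = 1652.
p and q are the roots of t² − 1652t + 655051 = 0.
Discriminant: 1652² − 4·655051 = 2729104 − 2620204 = 108900; √108900 = 330.
q = (1652 − 330)/2 = 661, p = (1652 + 330)/2 = 991.
Check: 661 · 991 = 655051.

991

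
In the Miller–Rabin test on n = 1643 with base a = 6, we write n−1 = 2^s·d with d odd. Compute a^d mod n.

1607

1643 − 1 = 1642 = 2^1 · 821, so d = 821.
6^1 ≡ 6 (mod 1643)
6^2 ≡ 6^2 = 36 ≡ 36 (mod 1643)
6^4 ≡ 36^2 = 1296 ≡ 1296 (mod 1643)
6^8 ≡ 1296^2 = 1679616 ≡ 470 (mod 1643)
6^16 ≡ 470^2 = 220900 ≡ 738 (mod 1643)
6^32 ≡ 738^2 = 544644 ≡ 811 (mod 1643)
6^64 ≡ 811^2 = 657721 ≡ 521 (mod 1643)
6^128 ≡ 521^2 = 271441 ≡ 346 (mod 1643)
6^256 ≡ 346^2 = 119716 ≡ 1420 (mod 1643)
6^512 ≡ 1420^2 = 2016400 ≡ 439 (mod 1643)
821 = 512 + 256 + 32 + 16 + 4 + 1 in binary powers of 2.
So 6^821 ≡ 439 · 1420 · 811 · 738 · 1296 · 6 ≡ 1607 (mod 1643).
Squaring chain: 1607; never reaches −1, so base 6 is a Miller–Rabin witness that 1643 is composite.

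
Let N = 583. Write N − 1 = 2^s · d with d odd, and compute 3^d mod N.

583 − 1 = 582 = 2^1 · 291, so d = 291.
3^1 ≡ 3 (mod 583)
3^2 ≡ 3^2 = 9 ≡ 9 (mod 583)
3^4 ≡ 9^2 = 81 ≡ 81 (mod 583)
3^8 ≡ 81^2 = 6561 ≡ 148 (mod 583)
3^16 ≡ 148^2 = 21904 ≡ 333 (mod 583)
3^32 ≡ 333^2 = 110889 ≡ 119 (mod 583)
3^64 ≡ 119^2 = 14161 ≡ 169 (mod 583)
3^128 ≡ 169^2 = 28561 ≡ 577 (mod 583)
3^256 ≡ 577^2 = 332929 ≡ 36 (mod 583)
291 = 256 + 32 + 2 + 1 in binary powers of 2.
So 3^291 ≡ 36 · 119 · 9 · 3 ≡ 234 (mod 583).
Squaring chain: 234; never reaches −1, so base 3 is a Miller–Rabin witness that 583 is composite.

234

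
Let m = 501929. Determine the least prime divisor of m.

23

501929 is odd.
Digit sum 26, not divisible by 3.
Ends in 9: not divisible by 5.
7: 501929 = 7·71704 + 1
11: 501929 = 11·45629 + 10
13: 501929 = 13·38609 + 12
17: 501929 = 17·29525 + 4
19: 501929 = 19·26417 + 6
23: 501929 = 23·21823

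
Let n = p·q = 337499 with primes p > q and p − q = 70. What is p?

617

Since p = q + 70, we have 337499 = q(q + 70), so q² + 70q − 337499 = 0.
Discriminant: 70² + 4·337499 = 4900 + 1349996 = 1354896; √1354896 = 1164.
q = (−70 + 1164)/2 = 547, and p = q + 70 = 617.
Check: 547 · 617 = 337499.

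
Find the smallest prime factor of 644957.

644957 is odd.
Digit sum 35, not divisible by 3.
Ends in 7: not divisible by 5.
7: 644957 = 7·92136 + 5
11: 644957 = 11·58632 + 5
13: 644957 = 13·49612 + 1
17: 644957 = 17·37938 + 11
19: 644957 = 19·33945 + 2
23: 644957 = 23·28041 + 14
29: 644957 = 29·22239 + 26
31: 644957 = 31·20805 + 2
37: 644957 = 37·17431 + 10
41: 644957 = 41·15730 + 27
43: 644957 = 43·14999

43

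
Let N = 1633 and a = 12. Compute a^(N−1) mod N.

12^1 ≡ 12 (mod 1633)
12^2 ≡ 12^2 = 144 ≡ 144 (mod 1633)
12^4 ≡ 144^2 = 20736 ≡ 1140 (mod 1633)
12^8 ≡ 1140^2 = 1299600 ≡ 1365 (mod 1633)
12^16 ≡ 1365^2 = 1863225 ≡ 1605 (mod 1633)
12^32 ≡ 1605^2 = 2576025 ≡ 784 (mod 1633)
12^64 ≡ 784^2 = 614656 ≡ 648 (mod 1633)
12^128 ≡ 648^2 = 419904 ≡ 223 (mod 1633)
12^256 ≡ 223^2 = 49729 ≡ 739 (mod 1633)
12^512 ≡ 739^2 = 546121 ≡ 699 (mod 1633)
12^1024 ≡ 699^2 = 488601 ≡ 334 (mod 1633)
1632 = 1024 + 512 + 64 + 32 in binary powers of 2.
So 12^1632 ≡ 334 · 699 · 648 · 784 ≡ 841 (mod 1633).
Since 841 ≠ 1, base 12 is a Fermat witness: 1633 is composite.

841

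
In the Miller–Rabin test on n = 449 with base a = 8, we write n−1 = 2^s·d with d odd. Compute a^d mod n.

322

449 − 1 = 448 = 2^6 · 7, so d = 7.
8^1 ≡ 8 (mod 449)
8^2 ≡ 8^2 = 64 ≡ 64 (mod 449)
8^4 ≡ 64^2 = 4096 ≡ 55 (mod 449)
7 = 4 + 2 + 1 in binary powers of 2.
So 8^7 ≡ 55 · 64 · 8 ≡ 322 (mod 449).
Squaring chain: 322 → 414 → 327 → 67 → 448 → 1; reaches −1, so base 8 does not prove 449 composite.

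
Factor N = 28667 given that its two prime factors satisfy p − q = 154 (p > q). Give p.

263

Since p = q + 154, we have 28667 = q(q + 154), so q² + 154q − 28667 = 0.
Discriminant: 154² + 4·28667 = 23716 + 114668 = 138384; √138384 = 372.
q = (−154 + 372)/2 = 109, and p = q + 154 = 263.
Check: 109 · 263 = 28667.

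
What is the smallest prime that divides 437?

437 is odd.
Digit sum 14, not divisible by 3.
Ends in 7: not divisible by 5.
7: 437 = 7·62 + 3
11: 437 = 11·39 + 8
13: 437 = 13·33 + 8
17: 437 = 17·25 + 12
19: 437 = 19·23

19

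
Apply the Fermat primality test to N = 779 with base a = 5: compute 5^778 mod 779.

5^1 ≡ 5 (mod 779)
5^2 ≡ 5^2 = 25 ≡ 25 (mod 779)
5^4 ≡ 25^2 = 625 ≡ 625 (mod 779)
5^8 ≡ 625^2 = 390625 ≡ 346 (mod 779)
5^16 ≡ 346^2 = 119716 ≡ 529 (mod 779)
5^32 ≡ 529^2 = 279841 ≡ 180 (mod 779)
5^64 ≡ 180^2 = 32400 ≡ 461 (mod 779)
5^128 ≡ 461^2 = 212521 ≡ 633 (mod 779)
5^256 ≡ 633^2 = 400689 ≡ 283 (mod 779)
5^512 ≡ 283^2 = 80089 ≡ 631 (mod 779)
778 = 512 + 256 + 8 + 2 in binary powers of 2.
So 5^778 ≡ 631 · 283 · 346 · 25 ≡ 720 (mod 779).
Since 720 ≠ 1, base 5 is a Fermat witness: 779 is composite.

720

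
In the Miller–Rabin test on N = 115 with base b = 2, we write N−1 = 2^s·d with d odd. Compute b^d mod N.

27

115 − 1 = 114 = 2^1 · 57, so d = 57.
2^1 ≡ 2 (mod 115)
2^2 ≡ 2^2 = 4 ≡ 4 (mod 115)
2^4 ≡ 4^2 = 16 ≡ 16 (mod 115)
2^8 ≡ 16^2 = 256 ≡ 26 (mod 115)
2^16 ≡ 26^2 = 676 ≡ 101 (mod 115)
2^32 ≡ 101^2 = 10201 ≡ 81 (mod 115)
57 = 32 + 16 + 8 + 1 in binary powers of 2.
So 2^57 ≡ 81 · 101 · 26 · 2 ≡ 27 (mod 115).
Squaring chain: 27; never reaches −1, so base 2 is a Miller–Rabin witness that 115 is composite.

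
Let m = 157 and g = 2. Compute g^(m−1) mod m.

1

2^1 ≡ 2 (mod 157)
2^2 ≡ 2^2 = 4 ≡ 4 (mod 157)
2^4 ≡ 4^2 = 16 ≡ 16 (mod 157)
2^8 ≡ 16^2 = 256 ≡ 99 (mod 157)
2^16 ≡ 99^2 = 9801 ≡ 67 (mod 157)
2^32 ≡ 67^2 = 4489 ≡ 93 (mod 157)
2^64 ≡ 93^2 = 8649 ≡ 14 (mod 157)
2^128 ≡ 14^2 = 196 ≡ 39 (mod 157)
156 = 128 + 16 + 8 + 4 in binary powers of 2.
So 2^156 ≡ 39 · 67 · 99 · 16 ≡ 1 (mod 157).
Since the result is 1, base 2 gives no evidence that 157 is composite.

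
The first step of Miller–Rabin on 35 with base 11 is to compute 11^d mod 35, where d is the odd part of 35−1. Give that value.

16

35 − 1 = 34 = 2^1 · 17, so d = 17.
11^1 ≡ 11 (mod 35)
11^2 ≡ 11^2 = 121 ≡ 16 (mod 35)
11^4 ≡ 16^2 = 256 ≡ 11 (mod 35)
11^8 ≡ 11^2 = 121 ≡ 16 (mod 35)
11^16 ≡ 16^2 = 256 ≡ 11 (mod 35)
17 = 16 + 1 in binary powers of 2.
So 11^17 ≡ 11 · 11 ≡ 16 (mod 35).
Squaring chain: 16; never reaches −1, so base 11 is a Miller–Rabin witness that 35 is composite.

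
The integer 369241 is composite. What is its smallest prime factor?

369241 is odd.
Digit sum 25, not divisible by 3.
Ends in 1: not divisible by 5.
7: 369241 = 7·52748 + 5
11: 369241 = 11·33567 + 4
13: 369241 = 13·28403 + 2
17: 369241 = 17·21720 + 1
19: 369241 = 19·19433 + 14
23: 369241 = 23·16053 + 22
29: 369241 = 29·12732 + 13
31: 369241 = 31·11911

31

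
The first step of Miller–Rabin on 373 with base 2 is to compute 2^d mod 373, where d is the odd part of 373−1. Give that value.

373 − 1 = 372 = 2^2 · 93, so d = 93.
2^1 ≡ 2 (mod 373)
2^2 ≡ 2^2 = 4 ≡ 4 (mod 373)
2^4 ≡ 4^2 = 16 ≡ 16 (mod 373)
2^8 ≡ 16^2 = 256 ≡ 256 (mod 373)
2^16 ≡ 256^2 = 65536 ≡ 261 (mod 373)
2^32 ≡ 261^2 = 68121 ≡ 235 (mod 373)
2^64 ≡ 235^2 = 55225 ≡ 21 (mod 373)
93 = 64 + 16 + 8 + 4 + 1 in binary powers of 2.
So 2^93 ≡ 21 · 261 · 256 · 16 · 2 ≡ 104 (mod 373).
Squaring chain: 104 → 372; reaches −1, so base 2 does not prove 373 composite.

104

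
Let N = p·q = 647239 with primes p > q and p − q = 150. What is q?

Since p = q + 150, we have 647239 = q(q + 150), so q² + 150q − 647239 = 0.
Discriminant: 150² + 4·647239 = 22500 + 2588956 = 2611456; √2611456 = 1616.
q = (−150 + 1616)/2 = 733, and p = q + 150 = 883.
Check: 733 · 883 = 647239.

733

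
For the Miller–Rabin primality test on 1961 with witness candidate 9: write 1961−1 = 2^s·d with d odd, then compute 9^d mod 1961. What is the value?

1961 − 1 = 1960 = 2^3 · 245, so d = 245.
9^1 ≡ 9 (mod 1961)
9^2 ≡ 9^2 = 81 ≡ 81 (mod 1961)
9^4 ≡ 81^2 = 6561 ≡ 678 (mod 1961)
9^8 ≡ 678^2 = 459684 ≡ 810 (mod 1961)
9^16 ≡ 810^2 = 656100 ≡ 1126 (mod 1961)
9^32 ≡ 1126^2 = 1267876 ≡ 1070 (mod 1961)
9^64 ≡ 1070^2 = 1144900 ≡ 1637 (mod 1961)
9^128 ≡ 1637^2 = 2679769 ≡ 1043 (mod 1961)
245 = 128 + 64 + 32 + 16 + 4 + 1 in binary powers of 2.
So 9^245 ≡ 1043 · 1637 · 1070 · 1126 · 678 · 9 ≡ 229 (mod 1961).
Squaring chain: 229 → 1455 → 1106; never reaches −1, so base 9 is a Miller–Rabin witness that 1961 is composite.

229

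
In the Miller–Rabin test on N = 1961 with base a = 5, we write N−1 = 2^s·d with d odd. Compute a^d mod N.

775

1961 − 1 = 1960 = 2^3 · 245, so d = 245.
5^1 ≡ 5 (mod 1961)
5^2 ≡ 5^2 = 25 ≡ 25 (mod 1961)
5^4 ≡ 25^2 = 625 ≡ 625 (mod 1961)
5^8 ≡ 625^2 = 390625 ≡ 386 (mod 1961)
5^16 ≡ 386^2 = 148996 ≡ 1921 (mod 1961)
5^32 ≡ 1921^2 = 3690241 ≡ 1600 (mod 1961)
5^64 ≡ 1600^2 = 2560000 ≡ 895 (mod 1961)
5^128 ≡ 895^2 = 801025 ≡ 937 (mod 1961)
245 = 128 + 64 + 32 + 16 + 4 + 1 in binary powers of 2.
So 5^245 ≡ 937 · 895 · 1600 · 1921 · 625 · 5 ≡ 775 (mod 1961).
Squaring chain: 775 → 559 → 682; never reaches −1, so base 5 is a Miller–Rabin witness that 1961 is composite.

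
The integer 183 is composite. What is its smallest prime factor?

3

183 is odd.
Digit sum 12, divisible by 3.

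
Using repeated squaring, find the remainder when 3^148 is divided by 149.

1

3^1 ≡ 3 (mod 149)
3^2 ≡ 3^2 = 9 ≡ 9 (mod 149)
3^4 ≡ 9^2 = 81 ≡ 81 (mod 149)
3^8 ≡ 81^2 = 6561 ≡ 5 (mod 149)
3^16 ≡ 5^2 = 25 ≡ 25 (mod 149)
3^32 ≡ 25^2 = 625 ≡ 29 (mod 149)
3^64 ≡ 29^2 = 841 ≡ 96 (mod 149)
3^128 ≡ 96^2 = 9216 ≡ 127 (mod 149)
148 = 128 + 16 + 4 in binary powers of 2.
So 3^148 ≡ 127 · 25 · 81 ≡ 1 (mod 149).
Since the result is 1, base 3 gives no evidence that 149 is composite.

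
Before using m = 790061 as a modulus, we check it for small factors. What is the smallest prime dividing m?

790061 is odd.
Digit sum 23, not divisible by 3.
Ends in 1: not divisible by 5.
7: 790061 = 7·112865 + 6
11: 790061 = 11·71823 + 8
13: 790061 = 13·60773 + 12
17: 790061 = 17·46474 + 3
19: 790061 = 19·41582 + 3
23: 790061 = 23·34350 + 11
29: 790061 = 29·27243 + 14
31: 790061 = 31·25485 + 26
37: 790061 = 37·21353

37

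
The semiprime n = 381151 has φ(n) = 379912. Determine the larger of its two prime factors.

677

φ(n) = (p−1)(q−1) = n − (p+q) + 1, so p + q = 381151 − 379912 + 1 = 1240.
p and q are the roots of t² − 1240t + 381151 = 0.
Discriminant: 1240² − 4·381151 = 1537600 − 1524604 = 12996; √12996 = 114.
q = (1240 − 114)/2 = 563, p = (1240 + 114)/2 = 677.
Check: 563 · 677 = 381151.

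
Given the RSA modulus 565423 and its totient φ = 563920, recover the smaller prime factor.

φ(n) = (p−1)(q−1) = n − (p+q) + 1, so p + q = 565423 − 563920 + 1 = 1504.
p and q are the roots of t² − 1504t + 565423 = 0.
Discriminant: 1504² − 4·565423 = 2262016 − 2261692 = 324; √324 = 18.
q = (1504 − 18)/2 = 743, p = (1504 + 18)/2 = 761.
Check: 743 · 761 = 565423.

743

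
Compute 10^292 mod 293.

10^1 ≡ 10 (mod 293)
10^2 ≡ 10^2 = 100 ≡ 100 (mod 293)
10^4 ≡ 100^2 = 10000 ≡ 38 (mod 293)
10^8 ≡ 38^2 = 1444 ≡ 272 (mod 293)
10^16 ≡ 272^2 = 73984 ≡ 148 (mod 293)
10^32 ≡ 148^2 = 21904 ≡ 222 (mod 293)
10^64 ≡ 222^2 = 49284 ≡ 60 (mod 293)
10^128 ≡ 60^2 = 3600 ≡ 84 (mod 293)
10^256 ≡ 84^2 = 7056 ≡ 24 (mod 293)
292 = 256 + 32 + 4 in binary powers of 2.
So 10^292 ≡ 24 · 222 · 38 ≡ 1 (mod 293).
Since the result is 1, base 10 gives no evidence that 293 is composite.

1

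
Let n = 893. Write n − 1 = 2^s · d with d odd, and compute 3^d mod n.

893 − 1 = 892 = 2^2 · 223, so d = 223.
3^1 ≡ 3 (mod 893)
3^2 ≡ 3^2 = 9 ≡ 9 (mod 893)
3^4 ≡ 9^2 = 81 ≡ 81 (mod 893)
3^8 ≡ 81^2 = 6561 ≡ 310 (mod 893)
3^16 ≡ 310^2 = 96100 ≡ 549 (mod 893)
3^32 ≡ 549^2 = 301401 ≡ 460 (mod 893)
3^64 ≡ 460^2 = 211600 ≡ 852 (mod 893)
3^128 ≡ 852^2 = 725904 ≡ 788 (mod 893)
223 = 128 + 64 + 16 + 8 + 4 + 2 + 1 in binary powers of 2.
So 3^223 ≡ 788 · 852 · 549 · 310 · 81 · 9 · 3 ≡ 173 (mod 893).
Squaring chain: 173 → 460; never reaches −1, so base 3 is a Miller–Rabin witness that 893 is composite.

173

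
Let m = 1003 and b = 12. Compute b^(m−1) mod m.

12^1 ≡ 12 (mod 1003)
12^2 ≡ 12^2 = 144 ≡ 144 (mod 1003)
12^4 ≡ 144^2 = 20736 ≡ 676 (mod 1003)
12^8 ≡ 676^2 = 456976 ≡ 611 (mod 1003)
12^16 ≡ 611^2 = 373321 ≡ 205 (mod 1003)
12^32 ≡ 205^2 = 42025 ≡ 902 (mod 1003)
12^64 ≡ 902^2 = 813604 ≡ 171 (mod 1003)
12^128 ≡ 171^2 = 29241 ≡ 154 (mod 1003)
12^256 ≡ 154^2 = 23716 ≡ 647 (mod 1003)
12^512 ≡ 647^2 = 418609 ≡ 358 (mod 1003)
1002 = 512 + 256 + 128 + 64 + 32 + 8 + 2 in binary powers of 2.
So 12^1002 ≡ 358 · 647 · 154 · 171 · 902 · 611 · 144 ≡ 264 (mod 1003).
Since 264 ≠ 1, base 12 is a Fermat witness: 1003 is composite.

264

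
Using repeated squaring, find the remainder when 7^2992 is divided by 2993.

7^1 ≡ 7 (mod 2993)
7^2 ≡ 7^2 = 49 ≡ 49 (mod 2993)
7^4 ≡ 49^2 = 2401 ≡ 2401 (mod 2993)
7^8 ≡ 2401^2 = 5764801 ≡ 283 (mod 2993)
7^16 ≡ 283^2 = 80089 ≡ 2271 (mod 2993)
7^32 ≡ 2271^2 = 5157441 ≡ 502 (mod 2993)
7^64 ≡ 502^2 = 252004 ≡ 592 (mod 2993)
7^128 ≡ 592^2 = 350464 ≡ 283 (mod 2993)
7^256 ≡ 283^2 = 80089 ≡ 2271 (mod 2993)
7^512 ≡ 2271^2 = 5157441 ≡ 502 (mod 2993)
7^1024 ≡ 502^2 = 252004 ≡ 592 (mod 2993)
7^2048 ≡ 592^2 = 350464 ≡ 283 (mod 2993)
2992 = 2048 + 512 + 256 + 128 + 32 + 16 in binary powers of 2.
So 7^2992 ≡ 283 · 502 · 2271 · 283 · 502 · 2271 ≡ 1322 (mod 2993).
Since 1322 ≠ 1, base 7 is a Fermat witness: 2993 is composite.

1322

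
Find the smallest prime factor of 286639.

37

286639 is odd.
Digit sum 34, not divisible by 3.
Ends in 9: not divisible by 5.
7: 286639 = 7·40948 + 3
11: 286639 = 11·26058 + 1
13: 286639 = 13·22049 + 2
17: 286639 = 17·16861 + 2
19: 286639 = 19·15086 + 5
23: 286639 = 23·12462 + 13
29: 286639 = 29·9884 + 3
31: 286639 = 31·9246 + 13
37: 286639 = 37·7747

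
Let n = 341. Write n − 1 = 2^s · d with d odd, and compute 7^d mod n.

87

341 − 1 = 340 = 2^2 · 85, so d = 85.
7^1 ≡ 7 (mod 341)
7^2 ≡ 7^2 = 49 ≡ 49 (mod 341)
7^4 ≡ 49^2 = 2401 ≡ 14 (mod 341)
7^8 ≡ 14^2 = 196 ≡ 196 (mod 341)
7^16 ≡ 196^2 = 38416 ≡ 224 (mod 341)
7^32 ≡ 224^2 = 50176 ≡ 49 (mod 341)
7^64 ≡ 49^2 = 2401 ≡ 14 (mod 341)
85 = 64 + 16 + 4 + 1 in binary powers of 2.
So 7^85 ≡ 14 · 224 · 14 · 7 ≡ 87 (mod 341).
Squaring chain: 87 → 67; never reaches −1, so base 7 is a Miller–Rabin witness that 341 is composite.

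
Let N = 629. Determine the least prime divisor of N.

17

629 is odd.
Digit sum 17, not divisible by 3.
Ends in 9: not divisible by 5.
7: 629 = 7·89 + 6
11: 629 = 11·57 + 2
13: 629 = 13·48 + 5
17: 629 = 17·37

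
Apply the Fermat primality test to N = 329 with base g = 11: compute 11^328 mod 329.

319

11^1 ≡ 11 (mod 329)
11^2 ≡ 11^2 = 121 ≡ 121 (mod 329)
11^4 ≡ 121^2 = 14641 ≡ 165 (mod 329)
11^8 ≡ 165^2 = 27225 ≡ 247 (mod 329)
11^16 ≡ 247^2 = 61009 ≡ 144 (mod 329)
11^32 ≡ 144^2 = 20736 ≡ 9 (mod 329)
11^64 ≡ 9^2 = 81 ≡ 81 (mod 329)
11^128 ≡ 81^2 = 6561 ≡ 310 (mod 329)
11^256 ≡ 310^2 = 96100 ≡ 32 (mod 329)
328 = 256 + 64 + 8 in binary powers of 2.
So 11^328 ≡ 32 · 81 · 247 ≡ 319 (mod 329).
Since 319 ≠ 1, base 11 is a Fermat witness: 329 is composite.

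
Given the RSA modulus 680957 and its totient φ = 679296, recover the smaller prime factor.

φ(n) = (p−1)(q−1) = n − (p+q) + 1, so p + q = 680957 − 679296 + 1 = 1662.
p and q are the roots of t² − 1662t + 680957 = 0.
Discriminant: 1662² − 4·680957 = 2762244 − 2723828 = 38416; √38416 = 196.
q = (1662 − 196)/2 = 733, p = (1662 + 196)/2 = 929.
Check: 733 · 929 = 680957.

733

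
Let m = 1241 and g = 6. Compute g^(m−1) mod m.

951

6^1 ≡ 6 (mod 1241)
6^2 ≡ 6^2 = 36 ≡ 36 (mod 1241)
6^4 ≡ 36^2 = 1296 ≡ 55 (mod 1241)
6^8 ≡ 55^2 = 3025 ≡ 543 (mod 1241)
6^16 ≡ 543^2 = 294849 ≡ 732 (mod 1241)
6^32 ≡ 732^2 = 535824 ≡ 953 (mod 1241)
6^64 ≡ 953^2 = 908209 ≡ 1038 (mod 1241)
6^128 ≡ 1038^2 = 1077444 ≡ 256 (mod 1241)
6^256 ≡ 256^2 = 65536 ≡ 1004 (mod 1241)
6^512 ≡ 1004^2 = 1008016 ≡ 324 (mod 1241)
6^1024 ≡ 324^2 = 104976 ≡ 732 (mod 1241)
1240 = 1024 + 128 + 64 + 16 + 8 in binary powers of 2.
So 6^1240 ≡ 732 · 256 · 1038 · 732 · 543 ≡ 951 (mod 1241).
Since 951 ≠ 1, base 6 is a Fermat witness: 1241 is composite.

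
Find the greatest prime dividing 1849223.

53

1849223 = 23 · 80401
80401 = 37 · 2173
2173 = 41 · 53
53 is prime.
So 1849223 = 23 · 37 · 41 · 53; the largest prime factor is 53.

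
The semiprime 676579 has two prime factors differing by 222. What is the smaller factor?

719

Since p = q + 222, we have 676579 = q(q + 222), so q² + 222q − 676579 = 0.
Discriminant: 222² + 4·676579 = 49284 + 2706316 = 2755600; √2755600 = 1660.
q = (−222 + 1660)/2 = 719, and p = q + 222 = 941.
Check: 719 · 941 = 676579.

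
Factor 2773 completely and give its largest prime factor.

59

2773 = 47 · 59
59 is prime.
So 2773 = 47 · 59; the largest prime factor is 59.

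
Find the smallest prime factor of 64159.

64159 is odd.
Digit sum 25, not divisible by 3.
Ends in 9: not divisible by 5.
7: 64159 = 7·9165 + 4
11: 64159 = 11·5832 + 7
13: 64159 = 13·4935 + 4
17: 64159 = 17·3774 + 1
19: 64159 = 19·3376 + 15
23: 64159 = 23·2789 + 12
29: 64159 = 29·2212 + 11
31: 64159 = 31·2069 + 20
37: 64159 = 37·1734 + 1
41: 64159 = 41·1564 + 35
43: 64159 = 43·1492 + 3
47: 64159 = 47·1365 + 4
53: 64159 = 53·1210 + 29
59: 64159 = 59·1087 + 26
61: 64159 = 61·1051 + 48
67: 64159 = 67·957 + 40
71: 64159 = 71·903 + 46
73: 64159 = 73·878 + 65
79: 64159 = 79·812 + 11
83: 64159 = 83·773

83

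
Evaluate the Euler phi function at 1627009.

Factor: 1627009 = 89 · 101 · 181.
φ(1627009) = (89−1) · (101−1) · (181−1) = 88 · 100 · 180 = 1584000.

1584000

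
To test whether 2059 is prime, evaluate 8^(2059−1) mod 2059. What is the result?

8^1 ≡ 8 (mod 2059)
8^2 ≡ 8^2 = 64 ≡ 64 (mod 2059)
8^4 ≡ 64^2 = 4096 ≡ 2037 (mod 2059)
8^8 ≡ 2037^2 = 4149369 ≡ 484 (mod 2059)
8^16 ≡ 484^2 = 234256 ≡ 1589 (mod 2059)
8^32 ≡ 1589^2 = 2524921 ≡ 587 (mod 2059)
8^64 ≡ 587^2 = 344569 ≡ 716 (mod 2059)
8^128 ≡ 716^2 = 512656 ≡ 2024 (mod 2059)
8^256 ≡ 2024^2 = 4096576 ≡ 1225 (mod 2059)
8^512 ≡ 1225^2 = 1500625 ≡ 1673 (mod 2059)
8^1024 ≡ 1673^2 = 2798929 ≡ 748 (mod 2059)
8^2048 ≡ 748^2 = 559504 ≡ 1515 (mod 2059)
2058 = 2048 + 8 + 2 in binary powers of 2.
So 8^2058 ≡ 1515 · 484 · 64 ≡ 1971 (mod 2059).
Since 1971 ≠ 1, base 8 is a Fermat witness: 2059 is composite.

1971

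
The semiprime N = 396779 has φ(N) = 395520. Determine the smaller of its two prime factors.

φ(n) = (p−1)(q−1) = n − (p+q) + 1, so p + q = 396779 − 395520 + 1 = 1260.
p and q are the roots of t² − 1260t + 396779 = 0.
Discriminant: 1260² − 4·396779 = 1587600 − 1587116 = 484; √484 = 22.
q = (1260 − 22)/2 = 619, p = (1260 + 22)/2 = 641.
Check: 619 · 641 = 396779.

619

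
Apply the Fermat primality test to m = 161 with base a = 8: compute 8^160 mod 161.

8^1 ≡ 8 (mod 161)
8^2 ≡ 8^2 = 64 ≡ 64 (mod 161)
8^4 ≡ 64^2 = 4096 ≡ 71 (mod 161)
8^8 ≡ 71^2 = 5041 ≡ 50 (mod 161)
8^16 ≡ 50^2 = 2500 ≡ 85 (mod 161)
8^32 ≡ 85^2 = 7225 ≡ 141 (mod 161)
8^64 ≡ 141^2 = 19881 ≡ 78 (mod 161)
8^128 ≡ 78^2 = 6084 ≡ 127 (mod 161)
160 = 128 + 32 in binary powers of 2.
So 8^160 ≡ 127 · 141 ≡ 36 (mod 161).
Since 36 ≠ 1, base 8 is a Fermat witness: 161 is composite.

36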